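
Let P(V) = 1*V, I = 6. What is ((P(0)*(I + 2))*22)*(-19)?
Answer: 0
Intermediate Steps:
P(V) = V
((P(0)*(I + 2))*22)*(-19) = ((0*(6 + 2))*22)*(-19) = ((0*8)*22)*(-19) = (0*22)*(-19) = 0*(-19) = 0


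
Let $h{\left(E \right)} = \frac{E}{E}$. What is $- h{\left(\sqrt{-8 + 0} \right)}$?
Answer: $-1$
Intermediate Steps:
$h{\left(E \right)} = 1$
$- h{\left(\sqrt{-8 + 0} \right)} = \left(-1\right) 1 = -1$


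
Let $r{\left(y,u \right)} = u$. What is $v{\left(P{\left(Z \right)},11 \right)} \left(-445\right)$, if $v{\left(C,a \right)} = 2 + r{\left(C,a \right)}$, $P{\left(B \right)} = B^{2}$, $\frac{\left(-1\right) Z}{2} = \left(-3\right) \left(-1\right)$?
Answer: $-5785$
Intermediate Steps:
$Z = -6$ ($Z = - 2 \left(\left(-3\right) \left(-1\right)\right) = \left(-2\right) 3 = -6$)
$v{\left(C,a \right)} = 2 + a$
$v{\left(P{\left(Z \right)},11 \right)} \left(-445\right) = \left(2 + 11\right) \left(-445\right) = 13 \left(-445\right) = -5785$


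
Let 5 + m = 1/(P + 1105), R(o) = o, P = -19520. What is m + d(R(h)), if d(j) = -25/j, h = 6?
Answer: -1012831/110490 ≈ -9.1667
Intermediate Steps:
m = -92076/18415 (m = -5 + 1/(-19520 + 1105) = -5 + 1/(-18415) = -5 - 1/18415 = -92076/18415 ≈ -5.0001)
m + d(R(h)) = -92076/18415 - 25/6 = -1012831/110490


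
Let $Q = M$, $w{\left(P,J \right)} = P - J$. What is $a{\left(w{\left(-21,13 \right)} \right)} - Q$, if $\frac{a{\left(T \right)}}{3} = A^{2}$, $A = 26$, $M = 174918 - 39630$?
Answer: $-133260$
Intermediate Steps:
$M = 135288$ ($M = 174918 - 39630 = 135288$)
$Q = 135288$
$a{\left(T \right)} = 2028$ ($a{\left(T \right)} = 3 \cdot 26^{2} = 3 \cdot 676 = 2028$)
$a{\left(w{\left(-21,13 \right)} \right)} - Q = 2028 - 135288 = -133260$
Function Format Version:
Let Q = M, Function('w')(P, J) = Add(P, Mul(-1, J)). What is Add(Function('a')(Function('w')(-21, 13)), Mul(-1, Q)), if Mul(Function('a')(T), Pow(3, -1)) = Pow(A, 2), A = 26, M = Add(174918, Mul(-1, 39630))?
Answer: -133260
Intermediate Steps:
M = 135288 (M = Add(174918, -39630) = 135288)
Q = 135288
Function('a')(T) = 2028 (Function('a')(T) = Mul(3, Pow(26, 2)) = Mul(3, 676) = 2028)
Add(Function('a')(Function('w')(-21, 13)), Mul(-1, Q)) = Add(2028, Mul(-1, 135288)) = Add(2028, -135288) = -133260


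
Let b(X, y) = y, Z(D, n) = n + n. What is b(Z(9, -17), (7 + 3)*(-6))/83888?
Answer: -15/20972 ≈ -0.00071524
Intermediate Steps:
Z(D, n) = 2*n
b(Z(9, -17), (7 + 3)*(-6))/83888 = ((7 + 3)*(-6))/83888 = (10*(-6))*(1/83888) = -60*1/83888 = -15/20972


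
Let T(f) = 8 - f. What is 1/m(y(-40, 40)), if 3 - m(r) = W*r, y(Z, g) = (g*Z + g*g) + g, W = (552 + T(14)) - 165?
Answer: -1/15237 ≈ -6.5630e-5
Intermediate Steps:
W = 381 (W = (552 + (8 - 1*14)) - 165 = (552 + (8 - 14)) - 165 = (552 - 6) - 165 = 546 - 165 = 381)
y(Z, g) = g + g² + Z*g (y(Z, g) = (Z*g + g²) + g = (g² + Z*g) + g = g + g² + Z*g)
m(r) = 3 - 381*r
1/m(y(-40, 40)) = 1/(3 - 15240*(1 - 40 + 40)) = 1/(3 - 15240) = 1/(-15237) = -1/15237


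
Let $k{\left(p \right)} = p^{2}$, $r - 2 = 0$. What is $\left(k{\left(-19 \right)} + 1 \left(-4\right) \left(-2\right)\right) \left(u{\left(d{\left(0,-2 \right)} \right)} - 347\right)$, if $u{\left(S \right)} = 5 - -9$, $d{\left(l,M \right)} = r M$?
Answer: $-122877$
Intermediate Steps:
$r = 2$ ($r = 2 + 0 = 2$)
$d{\left(l,M \right)} = 2 M$
$u{\left(S \right)} = 14$ ($u{\left(S \right)} = 5 + 9 = 14$)
$\left(k{\left(-19 \right)} + 1 \left(-4\right) \left(-2\right)\right) \left(u{\left(d{\left(0,-2 \right)} \right)} - 347\right) = \left(\left(-19\right)^{2} + 1 \left(-4\right) \left(-2\right)\right) \left(14 - 347\right) = \left(361 - -8\right) \left(-333\right) = \left(361 + 8\right) \left(-333\right) = 369 \left(-333\right) = -122877$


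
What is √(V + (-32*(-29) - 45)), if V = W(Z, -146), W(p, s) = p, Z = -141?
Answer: √742 ≈ 27.240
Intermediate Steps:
V = -141
√(V + (-32*(-29) - 45)) = √(-141 + (-32*(-29) - 45)) = √(-141 + (928 - 45)) = √(-141 + 883) = √742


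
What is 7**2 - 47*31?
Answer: -1408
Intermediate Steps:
7**2 - 47*31 = 49 - 1457 = -1408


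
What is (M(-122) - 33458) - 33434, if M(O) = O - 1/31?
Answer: -2077435/31 ≈ -67014.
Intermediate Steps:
M(O) = -1/31 + O (M(O) = O - 1*1/31 = O - 1/31 = -1/31 + O)
(M(-122) - 33458) - 33434 = ((-1/31 - 122) - 33458) - 33434 = (-3783/31 - 33458) - 33434 = -1040981/31 - 33434 = -2077435/31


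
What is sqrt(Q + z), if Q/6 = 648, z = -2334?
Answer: sqrt(1554) ≈ 39.421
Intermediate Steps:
Q = 3888 (Q = 6*648 = 3888)
sqrt(Q + z) = sqrt(3888 - 2334) = sqrt(1554)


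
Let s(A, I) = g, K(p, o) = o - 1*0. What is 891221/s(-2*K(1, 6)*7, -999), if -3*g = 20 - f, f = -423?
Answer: -2673663/443 ≈ -6035.4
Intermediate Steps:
K(p, o) = o (K(p, o) = o + 0 = o)
g = -443/3 (g = -(20 - 1*(-423))/3 = -(20 + 423)/3 = -1/3*443 = -443/3 ≈ -147.67)
s(A, I) = -443/3
891221/s(-2*K(1, 6)*7, -999) = 891221/(-443/3) = 891221*(-3/443) = -2673663/443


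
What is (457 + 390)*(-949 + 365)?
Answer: -494648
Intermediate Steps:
(457 + 390)*(-949 + 365) = 847*(-584) = -494648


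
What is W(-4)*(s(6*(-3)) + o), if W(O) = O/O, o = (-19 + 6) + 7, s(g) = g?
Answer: -24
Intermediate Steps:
o = -6 (o = -13 + 7 = -6)
W(O) = 1
W(-4)*(s(6*(-3)) + o) = 1*(6*(-3) - 6) = 1*(-18 - 6) = 1*(-24) = -24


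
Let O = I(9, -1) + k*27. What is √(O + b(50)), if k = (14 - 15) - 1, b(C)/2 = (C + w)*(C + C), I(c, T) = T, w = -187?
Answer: 17*I*√95 ≈ 165.7*I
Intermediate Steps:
b(C) = 4*C*(-187 + C) (b(C) = 2*((C - 187)*(C + C)) = 2*((-187 + C)*(2*C)) = 2*(2*C*(-187 + C)) = 4*C*(-187 + C))
k = -2 (k = -1 - 1 = -2)
O = -55 (O = -1 - 2*27 = -1 - 54 = -55)
√(O + b(50)) = √(-55 + 4*50*(-187 + 50)) = √(-55 + 4*50*(-137)) = √(-55 - 27400) = √(-27455) = 17*I*√95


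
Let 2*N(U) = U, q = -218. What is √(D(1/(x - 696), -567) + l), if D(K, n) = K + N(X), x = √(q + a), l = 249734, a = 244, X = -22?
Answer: √(173807207 - 249723*√26)/√(696 - √26) ≈ 499.72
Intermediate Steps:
N(U) = U/2
x = √26 (x = √(-218 + 244) = √26 ≈ 5.0990)
D(K, n) = -11 + K (D(K, n) = K + (½)*(-22) = K - 11 = -11 + K)
√(D(1/(x - 696), -567) + l) = √((-11 + 1/(√26 - 696)) + 249734) = √((-11 + 1/(-696 + √26)) + 249734) = √(249723 + 1/(-696 + √26))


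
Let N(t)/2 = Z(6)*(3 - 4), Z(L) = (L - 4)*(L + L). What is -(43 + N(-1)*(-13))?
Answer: -667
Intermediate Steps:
Z(L) = 2*L*(-4 + L) (Z(L) = (-4 + L)*(2*L) = 2*L*(-4 + L))
N(t) = -48 (N(t) = 2*((2*6*(-4 + 6))*(3 - 4)) = 2*((2*6*2)*(-1)) = 2*(24*(-1)) = 2*(-24) = -48)
-(43 + N(-1)*(-13)) = -(43 - 48*(-13)) = -(43 + 624) = -1*667 = -667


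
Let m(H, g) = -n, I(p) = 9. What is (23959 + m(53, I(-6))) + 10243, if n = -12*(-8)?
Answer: 34106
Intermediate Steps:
n = 96
m(H, g) = -96 (m(H, g) = -1*96 = -96)
(23959 + m(53, I(-6))) + 10243 = (23959 - 96) + 10243 = 23863 + 10243 = 34106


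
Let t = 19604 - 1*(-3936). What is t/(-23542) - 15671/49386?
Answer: -765736561/581322606 ≈ -1.3172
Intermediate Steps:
t = 23540 (t = 19604 + 3936 = 23540)
t/(-23542) - 15671/49386 = 23540/(-23542) - 15671/49386 = 23540*(-1/23542) - 15671*1/49386 = -11770/11771 - 15671/49386 = -765736561/581322606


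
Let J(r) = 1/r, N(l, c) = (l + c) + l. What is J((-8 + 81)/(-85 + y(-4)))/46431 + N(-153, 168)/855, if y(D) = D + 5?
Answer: -2475226/15333285 ≈ -0.16143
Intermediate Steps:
N(l, c) = c + 2*l (N(l, c) = (c + l) + l = c + 2*l)
y(D) = 5 + D
J((-8 + 81)/(-85 + y(-4)))/46431 + N(-153, 168)/855 = 1/(((-8 + 81)/(-85 + (5 - 4)))*46431) + (168 + 2*(-153))/855 = (1/46431)/(73/(-85 + 1)) + (168 - 306)*(1/855) = (1/46431)/(73/(-84)) - 138*1/855 = (1/46431)/(73*(-1/84)) - 46/285 = (1/46431)/(-73/84) - 46/285 = -84/73*1/46431 - 46/285 = -4/161403 - 46/285 = -2475226/15333285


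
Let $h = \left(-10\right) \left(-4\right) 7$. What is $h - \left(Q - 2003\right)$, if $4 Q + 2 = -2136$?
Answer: $\frac{5635}{2} \approx 2817.5$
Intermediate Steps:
$h = 280$ ($h = 40 \cdot 7 = 280$)
$Q = - \frac{1069}{2}$ ($Q = - \frac{1}{2} + \frac{1}{4} \left(-2136\right) = - \frac{1}{2} - 534 = - \frac{1069}{2} \approx -534.5$)
$h - \left(Q - 2003\right) = 280 - \left(- \frac{1069}{2} - 2003\right) = 280 - - \frac{5075}{2} = 280 + \frac{5075}{2} = \frac{5635}{2}$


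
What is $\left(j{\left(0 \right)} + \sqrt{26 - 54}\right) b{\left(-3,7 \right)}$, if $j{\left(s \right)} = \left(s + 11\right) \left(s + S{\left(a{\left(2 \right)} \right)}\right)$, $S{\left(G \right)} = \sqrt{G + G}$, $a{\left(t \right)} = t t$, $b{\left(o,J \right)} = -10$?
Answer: $- 220 \sqrt{2} - 20 i \sqrt{7} \approx -311.13 - 52.915 i$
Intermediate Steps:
$a{\left(t \right)} = t^{2}$
$S{\left(G \right)} = \sqrt{2} \sqrt{G}$ ($S{\left(G \right)} = \sqrt{2 G} = \sqrt{2} \sqrt{G}$)
$j{\left(s \right)} = \left(11 + s\right) \left(s + 2 \sqrt{2}\right)$ ($j{\left(s \right)} = \left(s + 11\right) \left(s + \sqrt{2} \sqrt{2^{2}}\right) = \left(11 + s\right) \left(s + \sqrt{2} \sqrt{4}\right) = \left(11 + s\right) \left(s + \sqrt{2} \cdot 2\right) = \left(11 + s\right) \left(s + 2 \sqrt{2}\right)$)
$\left(j{\left(0 \right)} + \sqrt{26 - 54}\right) b{\left(-3,7 \right)} = \left(\left(0^{2} + 11 \cdot 0 + 22 \sqrt{2} + 2 \cdot 0 \sqrt{2}\right) + \sqrt{26 - 54}\right) \left(-10\right) = \left(\left(0 + 0 + 22 \sqrt{2} + 0\right) + \sqrt{-28}\right) \left(-10\right) = \left(22 \sqrt{2} + 2 i \sqrt{7}\right) \left(-10\right) = - 220 \sqrt{2} - 20 i \sqrt{7}$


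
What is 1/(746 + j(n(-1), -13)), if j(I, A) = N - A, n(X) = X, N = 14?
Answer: 1/773 ≈ 0.0012937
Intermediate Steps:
j(I, A) = 14 - A
1/(746 + j(n(-1), -13)) = 1/(746 + (14 - 1*(-13))) = 1/(746 + (14 + 13)) = 1/(746 + 27) = 1/773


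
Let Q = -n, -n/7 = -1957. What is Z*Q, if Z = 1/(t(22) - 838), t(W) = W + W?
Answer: 13699/794 ≈ 17.253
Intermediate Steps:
n = 13699 (n = -7*(-1957) = 13699)
Q = -13699 (Q = -1*13699 = -13699)
t(W) = 2*W
Z = -1/794 (Z = 1/(2*22 - 838) = 1/(44 - 838) = 1/(-794) = -1/794 ≈ -0.0012594)
Z*Q = -1/794*(-13699) = 13699/794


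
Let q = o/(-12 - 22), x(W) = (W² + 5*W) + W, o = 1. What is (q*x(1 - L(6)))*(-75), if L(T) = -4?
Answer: 4125/34 ≈ 121.32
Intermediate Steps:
x(W) = W² + 6*W
q = -1/34 (q = 1/(-12 - 22) = 1/(-34) = -1/34*1 = -1/34 ≈ -0.029412)
(q*x(1 - L(6)))*(-75) = -(1 - 1*(-4))*(6 + (1 - 1*(-4)))/34*(-75) = -(1 + 4)*(6 + (1 + 4))/34*(-75) = -5*(6 + 5)/34*(-75) = -5*11/34*(-75) = -1/34*55*(-75) = -55/34*(-75) = 4125/34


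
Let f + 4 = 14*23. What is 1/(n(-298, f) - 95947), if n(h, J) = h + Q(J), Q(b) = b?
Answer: -1/95927 ≈ -1.0425e-5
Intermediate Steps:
f = 318 (f = -4 + 14*23 = -4 + 322 = 318)
n(h, J) = J + h (n(h, J) = h + J = J + h)
1/(n(-298, f) - 95947) = 1/((318 - 298) - 95947) = 1/(20 - 95947) = 1/(-95927) = -1/95927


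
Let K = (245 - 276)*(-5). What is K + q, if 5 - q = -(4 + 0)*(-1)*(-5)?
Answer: 180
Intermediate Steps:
K = 155 (K = -31*(-5) = 155)
q = 25 (q = 5 - (-(4 + 0)*(-1))*(-5) = 5 - (-4*(-1))*(-5) = 5 - (-1*(-4))*(-5) = 5 - 4*(-5) = 5 - 1*(-20) = 5 + 20 = 25)
K + q = 155 + 25 = 180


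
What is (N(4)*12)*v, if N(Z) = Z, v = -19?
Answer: -912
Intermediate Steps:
(N(4)*12)*v = (4*12)*(-19) = 48*(-19) = -912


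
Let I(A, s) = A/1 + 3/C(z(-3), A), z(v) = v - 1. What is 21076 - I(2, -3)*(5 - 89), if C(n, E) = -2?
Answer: 21118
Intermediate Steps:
z(v) = -1 + v
I(A, s) = -3/2 + A (I(A, s) = A/1 + 3/(-2) = A*1 + 3*(-1/2) = A - 3/2 = -3/2 + A)
21076 - I(2, -3)*(5 - 89) = 21076 - (-3/2 + 2)*(5 - 89) = 21076 - (-84)/2 = 21076 - 1*(-42) = 21076 + 42 = 21118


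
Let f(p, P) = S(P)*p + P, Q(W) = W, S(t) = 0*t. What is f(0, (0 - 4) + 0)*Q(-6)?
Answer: 24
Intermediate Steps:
S(t) = 0
f(p, P) = P (f(p, P) = 0*p + P = 0 + P = P)
f(0, (0 - 4) + 0)*Q(-6) = ((0 - 4) + 0)*(-6) = (-4 + 0)*(-6) = -4*(-6) = 24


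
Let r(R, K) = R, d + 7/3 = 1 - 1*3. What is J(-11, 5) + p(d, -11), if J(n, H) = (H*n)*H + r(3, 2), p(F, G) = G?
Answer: -283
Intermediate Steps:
d = -13/3 (d = -7/3 + (1 - 1*3) = -7/3 + (1 - 3) = -7/3 - 2 = -13/3 ≈ -4.3333)
J(n, H) = 3 + n*H² (J(n, H) = (H*n)*H + 3 = n*H² + 3 = 3 + n*H²)
J(-11, 5) + p(d, -11) = (3 - 11*5²) - 11 = (3 - 11*25) - 11 = (3 - 275) - 11 = -272 - 11 = -283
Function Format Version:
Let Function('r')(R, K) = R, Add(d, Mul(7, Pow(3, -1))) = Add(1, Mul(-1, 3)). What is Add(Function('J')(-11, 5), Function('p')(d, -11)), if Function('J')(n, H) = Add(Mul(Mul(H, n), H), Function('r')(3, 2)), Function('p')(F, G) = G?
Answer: -283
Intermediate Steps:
d = Rational(-13, 3) (d = Add(Rational(-7, 3), Add(1, Mul(-1, 3))) = Add(Rational(-7, 3), Add(1, -3)) = Add(Rational(-7, 3), -2) = Rational(-13, 3) ≈ -4.3333)
Function('J')(n, H) = Add(3, Mul(n, Pow(H, 2))) (Function('J')(n, H) = Add(Mul(Mul(H, n), H), 3) = Add(Mul(n, Pow(H, 2)), 3) = Add(3, Mul(n, Pow(H, 2))))
Add(Function('J')(-11, 5), Function('p')(d, -11)) = Add(Add(3, Mul(-11, Pow(5, 2))), -11) = Add(Add(3, Mul(-11, 25)), -11) = Add(Add(3, -275), -11) = Add(-272, -11) = -283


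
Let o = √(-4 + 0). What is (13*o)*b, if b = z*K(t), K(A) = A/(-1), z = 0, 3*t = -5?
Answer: 0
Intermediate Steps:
t = -5/3 (t = (⅓)*(-5) = -5/3 ≈ -1.6667)
o = 2*I (o = √(-4) = 2*I ≈ 2.0*I)
K(A) = -A (K(A) = A*(-1) = -A)
b = 0 (b = 0*(-1*(-5/3)) = 0*(5/3) = 0)
(13*o)*b = (13*(2*I))*0 = (26*I)*0 = 0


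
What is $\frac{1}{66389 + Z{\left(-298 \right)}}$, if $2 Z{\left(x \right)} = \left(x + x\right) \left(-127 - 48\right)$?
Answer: $\frac{1}{118539} \approx 8.436 \cdot 10^{-6}$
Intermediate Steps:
$Z{\left(x \right)} = - 175 x$ ($Z{\left(x \right)} = \frac{\left(x + x\right) \left(-127 - 48\right)}{2} = \frac{2 x \left(-175\right)}{2} = \frac{\left(-350\right) x}{2} = - 175 x$)
$\frac{1}{66389 + Z{\left(-298 \right)}} = \frac{1}{66389 - -52150} = \frac{1}{66389 + 52150} = \frac{1}{118539}$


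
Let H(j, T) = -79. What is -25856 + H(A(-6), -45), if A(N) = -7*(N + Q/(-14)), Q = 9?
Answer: -25935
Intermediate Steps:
A(N) = 9/2 - 7*N (A(N) = -7*(N + 9/(-14)) = -7*(N + 9*(-1/14)) = -7*(N - 9/14) = -7*(-9/14 + N) = 9/2 - 7*N)
-25856 + H(A(-6), -45) = -25856 - 79 = -25935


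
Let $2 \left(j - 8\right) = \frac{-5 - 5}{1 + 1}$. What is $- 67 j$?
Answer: $- \frac{737}{2} \approx -368.5$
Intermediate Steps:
$j = \frac{11}{2}$ ($j = 8 + \frac{\left(-5 - 5\right) \frac{1}{1 + 1}}{2} = 8 + \frac{\left(-10\right) \frac{1}{2}}{2} = 8 + \frac{1}{2} \left(-5\right) = 8 - \frac{5}{2} = \frac{11}{2} \approx 5.5$)
$- 67 j = \left(-67\right) \frac{11}{2} = - \frac{737}{2}$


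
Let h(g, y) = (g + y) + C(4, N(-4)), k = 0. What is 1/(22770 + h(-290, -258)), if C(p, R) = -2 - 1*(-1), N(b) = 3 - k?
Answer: 1/22221 ≈ 4.5002e-5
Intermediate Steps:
N(b) = 3 (N(b) = 3 - 1*0 = 3 + 0 = 3)
C(p, R) = -1 (C(p, R) = -2 + 1 = -1)
h(g, y) = -1 + g + y (h(g, y) = (g + y) - 1 = -1 + g + y)
1/(22770 + h(-290, -258)) = 1/(22770 + (-1 - 290 - 258)) = 1/(22770 - 549) = 1/22221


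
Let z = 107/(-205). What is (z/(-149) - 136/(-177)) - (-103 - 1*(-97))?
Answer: 36611849/5406465 ≈ 6.7719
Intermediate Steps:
z = -107/205 (z = 107*(-1/205) = -107/205 ≈ -0.52195)
(z/(-149) - 136/(-177)) - (-103 - 1*(-97)) = (-107/205/(-149) - 136/(-177)) - (-103 - 1*(-97)) = (-107/205*(-1/149) - 136*(-1/177)) - (-103 + 97) = (107/30545 + 136/177) - 1*(-6) = 4173059/5406465 + 6 = 36611849/5406465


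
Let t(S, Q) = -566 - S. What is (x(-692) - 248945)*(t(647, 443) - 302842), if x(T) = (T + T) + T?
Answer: 76324190155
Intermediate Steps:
x(T) = 3*T (x(T) = 2*T + T = 3*T)
(x(-692) - 248945)*(t(647, 443) - 302842) = (3*(-692) - 248945)*((-566 - 1*647) - 302842) = (-2076 - 248945)*((-566 - 647) - 302842) = -251021*(-1213 - 302842) = -251021*(-304055) = 76324190155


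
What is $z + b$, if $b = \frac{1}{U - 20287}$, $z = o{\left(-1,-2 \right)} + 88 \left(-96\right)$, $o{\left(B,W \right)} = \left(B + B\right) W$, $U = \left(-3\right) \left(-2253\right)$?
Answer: $- \frac{114230433}{13528} \approx -8444.0$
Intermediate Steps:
$U = 6759$
$o{\left(B,W \right)} = 2 B W$
$z = -8444$ ($z = 2 \left(-1\right) \left(-2\right) + 88 \left(-96\right) = 4 - 8448 = -8444$)
$b = - \frac{1}{13528}$ ($b = \frac{1}{6759 - 20287} = \frac{1}{-13528} = - \frac{1}{13528} \approx -7.3921 \cdot 10^{-5}$)
$z + b = -8444 - \frac{1}{13528} = - \frac{114230433}{13528}$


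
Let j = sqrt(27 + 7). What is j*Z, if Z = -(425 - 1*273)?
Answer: -152*sqrt(34) ≈ -886.30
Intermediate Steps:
Z = -152 (Z = -(425 - 273) = -1*152 = -152)
j = sqrt(34) ≈ 5.8309
j*Z = sqrt(34)*(-152) = -152*sqrt(34)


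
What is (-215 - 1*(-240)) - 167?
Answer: -142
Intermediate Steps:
(-215 - 1*(-240)) - 167 = (-215 + 240) - 167 = 25 - 167 = -142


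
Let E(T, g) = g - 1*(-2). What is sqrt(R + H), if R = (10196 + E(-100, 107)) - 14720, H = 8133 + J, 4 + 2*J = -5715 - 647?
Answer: sqrt(535) ≈ 23.130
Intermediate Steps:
J = -3183 (J = -2 + (-5715 - 647)/2 = -2 + (1/2)*(-6362) = -2 - 3181 = -3183)
H = 4950 (H = 8133 - 3183 = 4950)
E(T, g) = 2 + g (E(T, g) = g + 2 = 2 + g)
R = -4415 (R = (10196 + (2 + 107)) - 14720 = (10196 + 109) - 14720 = 10305 - 14720 = -4415)
sqrt(R + H) = sqrt(-4415 + 4950) = sqrt(535)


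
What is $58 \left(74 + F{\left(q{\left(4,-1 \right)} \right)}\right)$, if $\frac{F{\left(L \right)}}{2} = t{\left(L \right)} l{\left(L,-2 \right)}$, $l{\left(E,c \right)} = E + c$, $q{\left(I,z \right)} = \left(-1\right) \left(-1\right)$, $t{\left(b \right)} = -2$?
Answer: $4524$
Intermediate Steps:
$q{\left(I,z \right)} = 1$
$F{\left(L \right)} = 8 - 4 L$ ($F{\left(L \right)} = 2 \left(- 2 \left(L - 2\right)\right) = 2 \left(- 2 \left(-2 + L\right)\right) = 2 \left(4 - 2 L\right) = 8 - 4 L$)
$58 \left(74 + F{\left(q{\left(4,-1 \right)} \right)}\right) = 58 \left(74 + \left(8 - 4\right)\right) = 58 \left(74 + 4\right) = 58 \cdot 78 = 4524$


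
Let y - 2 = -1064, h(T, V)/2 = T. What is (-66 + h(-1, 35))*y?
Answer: 72216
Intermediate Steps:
h(T, V) = 2*T
y = -1062 (y = 2 - 1064 = -1062)
(-66 + h(-1, 35))*y = (-66 + 2*(-1))*(-1062) = (-66 - 2)*(-1062) = -68*(-1062) = 72216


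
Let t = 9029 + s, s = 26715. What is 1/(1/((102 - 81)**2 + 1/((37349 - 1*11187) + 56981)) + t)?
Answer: 36666064/1310591874759 ≈ 2.7977e-5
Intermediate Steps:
t = 35744 (t = 9029 + 26715 = 35744)
1/(1/((102 - 81)**2 + 1/((37349 - 1*11187) + 56981)) + t) = 1/(1/((102 - 81)**2 + 1/((37349 - 1*11187) + 56981)) + 35744) = 1/(1/(21**2 + 1/((37349 - 11187) + 56981)) + 35744) = 1/(1/(441 + 1/(26162 + 56981)) + 35744) = 1/(1/(441 + 1/83143) + 35744) = 1/(1/(36666064/83143) + 35744) = 1/(83143/36666064 + 35744) = 1/(1310591874759/36666064) = 36666064/1310591874759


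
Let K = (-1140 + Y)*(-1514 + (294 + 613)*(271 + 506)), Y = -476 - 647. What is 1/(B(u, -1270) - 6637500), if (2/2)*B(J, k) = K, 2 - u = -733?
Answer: -1/1598035675 ≈ -6.2577e-10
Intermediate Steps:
u = 735 (u = 2 - 1*(-733) = 2 + 733 = 735)
Y = -1123
K = -1591398175 (K = (-1140 - 1123)*(-1514 + (294 + 613)*(271 + 506)) = -2263*(-1514 + 907*777) = -2263*(-1514 + 704739) = -2263*703225 = -1591398175)
B(J, k) = -1591398175
1/(B(u, -1270) - 6637500) = 1/(-1591398175 - 6637500) = 1/(-1598035675) = -1/1598035675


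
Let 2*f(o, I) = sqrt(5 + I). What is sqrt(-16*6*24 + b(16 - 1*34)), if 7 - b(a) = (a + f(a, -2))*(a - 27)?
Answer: sqrt(-12428 + 90*sqrt(3))/2 ≈ 55.39*I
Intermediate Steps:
f(o, I) = sqrt(5 + I)/2
b(a) = 7 - (-27 + a)*(a + sqrt(3)/2) (b(a) = 7 - (a + sqrt(5 - 2)/2)*(a - 27) = 7 - (a + sqrt(3)/2)*(-27 + a) = 7 - (-27 + a)*(a + sqrt(3)/2))
sqrt(-16*6*24 + b(16 - 1*34)) = sqrt(-16*6*24 + (7 - (16 - 1*34)**2 + 27*(16 - 1*34) + 27*sqrt(3)/2 - (16 - 1*34)*sqrt(3)/2)) = sqrt(-96*24 + (7 - (16 - 34)**2 + 27*(16 - 34) + 27*sqrt(3)/2 - (16 - 34)*sqrt(3)/2)) = sqrt(-2304 + (7 - 1*(-18)**2 + 27*(-18) + 27*sqrt(3)/2 - 1/2*(-18)*sqrt(3))) = sqrt(-2304 + (7 - 1*324 - 486 + 27*sqrt(3)/2 + 9*sqrt(3))) = sqrt(-2304 + (7 - 324 - 486 + 27*sqrt(3)/2 + 9*sqrt(3))) = sqrt(-2304 + (-803 + 45*sqrt(3)/2)) = sqrt(-3107 + 45*sqrt(3)/2)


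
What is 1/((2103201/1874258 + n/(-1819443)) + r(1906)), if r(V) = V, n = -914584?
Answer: 3410105598294/6505202091064079 ≈ 0.00052421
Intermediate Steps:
1/((2103201/1874258 + n/(-1819443)) + r(1906)) = 1/((2103201/1874258 - 914584/(-1819443)) + 1906) = 1/((2103201*(1/1874258) - 914584*(-1/1819443)) + 1906) = 1/((2103201/1874258 + 914584/1819443) + 1906) = 1/(5540820715715/3410105598294 + 1906) = 1/(6505202091064079/3410105598294) = 3410105598294/6505202091064079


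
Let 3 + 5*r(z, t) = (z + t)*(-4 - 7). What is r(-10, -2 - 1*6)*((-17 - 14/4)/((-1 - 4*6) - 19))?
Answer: 1599/88 ≈ 18.170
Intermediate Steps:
r(z, t) = -⅗ - 11*t/5 - 11*z/5 (r(z, t) = -⅗ + ((z + t)*(-4 - 7))/5 = -⅗ + ((t + z)*(-11))/5 = -⅗ + (-11*t - 11*z)/5 = -⅗ + (-11*t/5 - 11*z/5) = -⅗ - 11*t/5 - 11*z/5)
r(-10, -2 - 1*6)*((-17 - 14/4)/((-1 - 4*6) - 19)) = (-⅗ - 11*(-2 - 1*6)/5 - 11/5*(-10))*((-17 - 14/4)/((-1 - 4*6) - 19)) = (-⅗ - 11*(-2 - 6)/5 + 22)*((-17 - 14*¼)/((-1 - 24) - 19)) = (-⅗ - 11/5*(-8) + 22)*((-17 - 7/2)/(-25 - 19)) = (-⅗ + 88/5 + 22)*(-41/2/(-44)) = 39*(-41/2*(-1/44)) = 39*(41/88) = 1599/88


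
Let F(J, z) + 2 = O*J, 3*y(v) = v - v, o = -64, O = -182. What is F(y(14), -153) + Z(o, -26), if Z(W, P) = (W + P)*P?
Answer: 2338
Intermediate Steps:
y(v) = 0 (y(v) = (v - v)/3 = (⅓)*0 = 0)
F(J, z) = -2 - 182*J
Z(W, P) = P*(P + W) (Z(W, P) = (P + W)*P = P*(P + W))
F(y(14), -153) + Z(o, -26) = (-2 - 182*0) - 26*(-26 - 64) = (-2 + 0) - 26*(-90) = -2 + 2340 = 2338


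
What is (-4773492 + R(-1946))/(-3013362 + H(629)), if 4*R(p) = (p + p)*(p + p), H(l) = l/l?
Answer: 986576/3013361 ≈ 0.32740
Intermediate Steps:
H(l) = 1
R(p) = p² (R(p) = ((p + p)*(p + p))/4 = ((2*p)*(2*p))/4 = (4*p²)/4 = p²)
(-4773492 + R(-1946))/(-3013362 + H(629)) = (-4773492 + (-1946)²)/(-3013362 + 1) = (-4773492 + 3786916)/(-3013361) = -986576*(-1/3013361) = 986576/3013361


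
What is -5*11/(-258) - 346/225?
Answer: -25631/19350 ≈ -1.3246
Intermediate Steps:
-5*11/(-258) - 346/225 = -55*(-1/258) - 346*1/225 = 55/258 - 346/225 = -25631/19350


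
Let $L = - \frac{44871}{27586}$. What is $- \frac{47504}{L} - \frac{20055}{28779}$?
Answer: $\frac{12570802222357}{430447503} \approx 29204.0$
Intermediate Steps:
$L = - \frac{44871}{27586}$ ($L = \left(-44871\right) \frac{1}{27586} = - \frac{44871}{27586} \approx -1.6266$)
$- \frac{47504}{L} - \frac{20055}{28779} = - \frac{47504}{- \frac{44871}{27586}} - \frac{20055}{28779} = \left(-47504\right) \left(- \frac{27586}{44871}\right) - \frac{6685}{9593} = \frac{1310445344}{44871} - \frac{6685}{9593} = \frac{12570802222357}{430447503}$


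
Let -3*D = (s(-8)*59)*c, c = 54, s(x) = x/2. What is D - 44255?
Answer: -40007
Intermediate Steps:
s(x) = x/2 (s(x) = x*(½) = x/2)
D = 4248 (D = -((½)*(-8))*59*54/3 = -(-4*59)*54/3 = -(-236)*54/3 = -⅓*(-12744) = 4248)
D - 44255 = 4248 - 44255 = -40007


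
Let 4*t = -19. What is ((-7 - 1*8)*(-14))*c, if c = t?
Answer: -1995/2 ≈ -997.50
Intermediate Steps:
t = -19/4 (t = (¼)*(-19) = -19/4 ≈ -4.7500)
c = -19/4 ≈ -4.7500
((-7 - 1*8)*(-14))*c = ((-7 - 1*8)*(-14))*(-19/4) = ((-7 - 8)*(-14))*(-19/4) = -15*(-14)*(-19/4) = 210*(-19/4) = -1995/2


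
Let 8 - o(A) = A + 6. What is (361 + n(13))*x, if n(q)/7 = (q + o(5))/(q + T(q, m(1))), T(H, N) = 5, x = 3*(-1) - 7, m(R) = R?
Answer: -32840/9 ≈ -3648.9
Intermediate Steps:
x = -10 (x = -3 - 7 = -10)
o(A) = 2 - A (o(A) = 8 - (A + 6) = 8 - (6 + A) = 8 + (-6 - A) = 2 - A)
n(q) = 7*(-3 + q)/(5 + q) (n(q) = 7*((q + (2 - 1*5))/(q + 5)) = 7*((q + (2 - 5))/(5 + q)) = 7*((q - 3)/(5 + q)) = 7*((-3 + q)/(5 + q)) = 7*(-3 + q)/(5 + q))
(361 + n(13))*x = (361 + 7*(-3 + 13)/(5 + 13))*(-10) = (361 + 7*10/18)*(-10) = (361 + 7*(1/18)*10)*(-10) = (361 + 35/9)*(-10) = (3284/9)*(-10) = -32840/9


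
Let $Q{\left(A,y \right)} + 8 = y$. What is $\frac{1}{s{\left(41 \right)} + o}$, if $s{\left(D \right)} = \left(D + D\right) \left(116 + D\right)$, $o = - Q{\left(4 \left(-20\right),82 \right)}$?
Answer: $\frac{1}{12800} \approx 7.8125 \cdot 10^{-5}$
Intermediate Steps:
$Q{\left(A,y \right)} = -8 + y$
$o = -74$ ($o = - (-8 + 82) = \left(-1\right) 74 = -74$)
$s{\left(D \right)} = 2 D \left(116 + D\right)$
$\frac{1}{s{\left(41 \right)} + o} = \frac{1}{2 \cdot 41 \left(116 + 41\right) - 74} = \frac{1}{2 \cdot 41 \cdot 157 - 74} = \frac{1}{12874 - 74} = \frac{1}{12800}$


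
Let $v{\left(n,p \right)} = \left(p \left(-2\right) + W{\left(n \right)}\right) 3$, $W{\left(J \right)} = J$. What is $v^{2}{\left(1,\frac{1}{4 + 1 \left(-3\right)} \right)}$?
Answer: $9$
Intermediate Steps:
$v{\left(n,p \right)} = - 6 p + 3 n$ ($v{\left(n,p \right)} = \left(p \left(-2\right) + n\right) 3 = \left(- 2 p + n\right) 3 = \left(n - 2 p\right) 3 = - 6 p + 3 n$)
$v^{2}{\left(1,\frac{1}{4 + 1 \left(-3\right)} \right)} = \left(- \frac{6}{4 + 1 \left(-3\right)} + 3 \cdot 1\right)^{2} = \left(- \frac{6}{4 - 3} + 3\right)^{2} = \left(- \frac{6}{1} + 3\right)^{2} = \left(\left(-6\right) 1 + 3\right)^{2} = \left(-6 + 3\right)^{2} = \left(-3\right)^{2} = 9$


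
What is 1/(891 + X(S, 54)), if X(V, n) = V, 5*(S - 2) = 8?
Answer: 5/4473 ≈ 0.0011178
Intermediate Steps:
S = 18/5 (S = 2 + (⅕)*8 = 2 + 8/5 = 18/5 ≈ 3.6000)
1/(891 + X(S, 54)) = 1/(891 + 18/5) = 1/(4473/5) = 5/4473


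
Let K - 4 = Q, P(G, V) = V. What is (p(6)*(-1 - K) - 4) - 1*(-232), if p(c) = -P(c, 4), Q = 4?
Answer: 264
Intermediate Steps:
K = 8 (K = 4 + 4 = 8)
p(c) = -4 (p(c) = -1*4 = -4)
(p(6)*(-1 - K) - 4) - 1*(-232) = (-4*(-1 - 1*8) - 4) - 1*(-232) = (-4*(-1 - 8) - 4) + 232 = (-4*(-9) - 4) + 232 = (36 - 4) + 232 = 32 + 232 = 264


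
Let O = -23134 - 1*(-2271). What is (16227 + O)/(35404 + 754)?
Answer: -2318/18079 ≈ -0.12822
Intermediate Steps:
O = -20863 (O = -23134 + 2271 = -20863)
(16227 + O)/(35404 + 754) = (16227 - 20863)/(35404 + 754) = -4636/36158 = -4636*1/36158 = -2318/18079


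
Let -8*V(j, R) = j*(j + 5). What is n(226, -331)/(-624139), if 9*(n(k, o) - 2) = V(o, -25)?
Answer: 53881/22469004 ≈ 0.0023980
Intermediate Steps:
V(j, R) = -j*(5 + j)/8 (V(j, R) = -j*(j + 5)/8 = -j*(5 + j)/8)
n(k, o) = 2 - o*(5 + o)/72 (n(k, o) = 2 + (-o*(5 + o)/8)/9 = 2 - o*(5 + o)/72)
n(226, -331)/(-624139) = (2 - 1/72*(-331)*(5 - 331))/(-624139) = (2 - 1/72*(-331)*(-326))*(-1/624139) = (2 - 53953/36)*(-1/624139) = -53881/36*(-1/624139) = 53881/22469004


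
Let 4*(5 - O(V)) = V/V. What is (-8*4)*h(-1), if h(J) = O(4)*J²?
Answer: -152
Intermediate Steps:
O(V) = 19/4 (O(V) = 5 - V/(4*V) = 5 - ¼*1 = 5 - ¼ = 19/4)
h(J) = 19*J²/4
(-8*4)*h(-1) = (-8*4)*((19/4)*(-1)²) = -152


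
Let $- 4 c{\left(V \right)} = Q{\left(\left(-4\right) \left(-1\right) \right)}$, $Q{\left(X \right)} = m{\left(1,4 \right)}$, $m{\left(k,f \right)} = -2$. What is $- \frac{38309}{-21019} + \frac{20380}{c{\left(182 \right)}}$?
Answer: $\frac{856772749}{21019} \approx 40762.0$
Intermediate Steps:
$Q{\left(X \right)} = -2$
$c{\left(V \right)} = \frac{1}{2}$ ($c{\left(V \right)} = \left(- \frac{1}{4}\right) \left(-2\right) = \frac{1}{2}$)
$- \frac{38309}{-21019} + \frac{20380}{c{\left(182 \right)}} = - \frac{38309}{-21019} + 20380 \frac{1}{\frac{1}{2}} = \left(-38309\right) \left(- \frac{1}{21019}\right) + 20380 \cdot 2 = \frac{38309}{21019} + 40760 = \frac{856772749}{21019}$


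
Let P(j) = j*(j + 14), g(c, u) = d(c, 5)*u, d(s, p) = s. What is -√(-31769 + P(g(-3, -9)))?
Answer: -I*√30662 ≈ -175.11*I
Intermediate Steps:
g(c, u) = c*u
P(j) = j*(14 + j)
-√(-31769 + P(g(-3, -9))) = -√(-31769 + (-3*(-9))*(14 - 3*(-9))) = -√(-31769 + 27*(14 + 27)) = -√(-31769 + 27*41) = -√(-31769 + 1107) = -√(-30662) = -I*√30662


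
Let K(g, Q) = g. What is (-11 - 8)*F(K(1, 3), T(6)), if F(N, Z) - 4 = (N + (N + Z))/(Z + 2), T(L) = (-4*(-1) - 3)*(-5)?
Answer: -95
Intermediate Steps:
T(L) = -5 (T(L) = (4 - 3)*(-5) = 1*(-5) = -5)
F(N, Z) = 4 + (Z + 2*N)/(2 + Z) (F(N, Z) = 4 + (N + (N + Z))/(Z + 2) = 4 + (Z + 2*N)/(2 + Z))
(-11 - 8)*F(K(1, 3), T(6)) = (-11 - 8)*((8 + 2*1 + 5*(-5))/(2 - 5)) = -19*(8 + 2 - 25)/(-3) = -(-19)*(-15)/3 = -19*5 = -95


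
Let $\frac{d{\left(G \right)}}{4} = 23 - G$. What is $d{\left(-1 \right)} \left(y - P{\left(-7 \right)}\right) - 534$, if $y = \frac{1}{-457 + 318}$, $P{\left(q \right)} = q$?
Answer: $\frac{19086}{139} \approx 137.31$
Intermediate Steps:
$y = - \frac{1}{139}$ ($y = \frac{1}{-139} = - \frac{1}{139} \approx -0.0071942$)
$d{\left(G \right)} = 92 - 4 G$ ($d{\left(G \right)} = 4 \left(23 - G\right) = 92 - 4 G$)
$d{\left(-1 \right)} \left(y - P{\left(-7 \right)}\right) - 534 = \left(92 - -4\right) \left(- \frac{1}{139} - -7\right) - 534 = \left(92 + 4\right) \left(- \frac{1}{139} + 7\right) - 534 = 96 \cdot \frac{972}{139} - 534 = \frac{93312}{139} - 534 = \frac{19086}{139}$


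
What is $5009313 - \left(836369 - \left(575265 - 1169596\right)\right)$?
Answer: $3578613$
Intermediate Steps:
$5009313 - \left(836369 - \left(575265 - 1169596\right)\right) = 5009313 - \left(836369 - -594331\right) = 5009313 - \left(836369 + 594331\right) = 5009313 - 1430700 = 3578613$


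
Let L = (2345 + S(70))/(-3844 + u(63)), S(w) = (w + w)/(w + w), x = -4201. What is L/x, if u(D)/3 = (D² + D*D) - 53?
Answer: -2346/83226011 ≈ -2.8188e-5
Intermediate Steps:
u(D) = -159 + 6*D² (u(D) = 3*((D² + D*D) - 53) = 3*((D² + D²) - 53) = 3*(2*D² - 53) = 3*(-53 + 2*D²) = -159 + 6*D²)
S(w) = 1 (S(w) = (2*w)/((2*w)) = (2*w)*(1/(2*w)) = 1)
L = 2346/19811 (L = (2345 + 1)/(-3844 + (-159 + 6*63²)) = 2346/(-3844 + (-159 + 6*3969)) = 2346/(-3844 + (-159 + 23814)) = 2346/(-3844 + 23655) = 2346/19811 ≈ 0.11842)
L/x = (2346/19811)/(-4201) = (2346/19811)*(-1/4201) = -2346/83226011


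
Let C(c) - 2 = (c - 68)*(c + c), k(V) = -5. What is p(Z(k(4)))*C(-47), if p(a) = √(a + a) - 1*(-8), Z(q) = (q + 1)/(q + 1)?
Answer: 86496 + 10812*√2 ≈ 1.0179e+5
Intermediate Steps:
C(c) = 2 + 2*c*(-68 + c) (C(c) = 2 + (c - 68)*(c + c) = 2 + (-68 + c)*(2*c) = 2 + 2*c*(-68 + c))
Z(q) = 1 (Z(q) = (1 + q)/(1 + q) = 1)
p(a) = 8 + √2*√a (p(a) = √(2*a) + 8 = √2*√a + 8 = 8 + √2*√a)
p(Z(k(4)))*C(-47) = (8 + √2*√1)*(2 - 136*(-47) + 2*(-47)²) = (8 + √2*1)*(2 + 6392 + 2*2209) = (8 + √2)*(2 + 6392 + 4418) = (8 + √2)*10812 = 86496 + 10812*√2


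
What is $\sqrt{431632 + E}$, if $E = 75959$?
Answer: $21 \sqrt{1151} \approx 712.45$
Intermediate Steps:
$\sqrt{431632 + E} = \sqrt{431632 + 75959} = \sqrt{507591} = 21 \sqrt{1151}$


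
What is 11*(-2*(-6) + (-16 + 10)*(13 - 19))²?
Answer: 25344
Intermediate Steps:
11*(-2*(-6) + (-16 + 10)*(13 - 19))² = 11*(12 - 6*(-6))² = 11*(12 + 36)² = 11*48² = 11*2304 = 25344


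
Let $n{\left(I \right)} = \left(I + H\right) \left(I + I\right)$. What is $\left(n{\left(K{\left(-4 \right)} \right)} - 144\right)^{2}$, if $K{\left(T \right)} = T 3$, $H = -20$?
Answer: $389376$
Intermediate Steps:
$K{\left(T \right)} = 3 T$
$n{\left(I \right)} = 2 I \left(-20 + I\right)$ ($n{\left(I \right)} = \left(I - 20\right) \left(I + I\right) = \left(-20 + I\right) 2 I = 2 I \left(-20 + I\right)$)
$\left(n{\left(K{\left(-4 \right)} \right)} - 144\right)^{2} = \left(2 \cdot 3 \left(-4\right) \left(-20 + 3 \left(-4\right)\right) - 144\right)^{2} = \left(2 \left(-12\right) \left(-20 - 12\right) - 144\right)^{2} = \left(2 \left(-12\right) \left(-32\right) - 144\right)^{2} = \left(768 - 144\right)^{2} = 624^{2} = 389376$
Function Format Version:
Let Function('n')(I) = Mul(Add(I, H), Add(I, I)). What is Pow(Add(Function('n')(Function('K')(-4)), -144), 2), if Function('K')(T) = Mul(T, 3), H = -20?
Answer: 389376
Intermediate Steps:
Function('K')(T) = Mul(3, T)
Function('n')(I) = Mul(2, I, Add(-20, I)) (Function('n')(I) = Mul(Add(I, -20), Add(I, I)) = Mul(Add(-20, I), Mul(2, I)) = Mul(2, I, Add(-20, I)))
Pow(Add(Function('n')(Function('K')(-4)), -144), 2) = Pow(Add(Mul(2, Mul(3, -4), Add(-20, Mul(3, -4))), -144), 2) = Pow(Add(Mul(2, -12, Add(-20, -12)), -144), 2) = Pow(Add(Mul(2, -12, -32), -144), 2) = Pow(Add(768, -144), 2) = Pow(624, 2) = 389376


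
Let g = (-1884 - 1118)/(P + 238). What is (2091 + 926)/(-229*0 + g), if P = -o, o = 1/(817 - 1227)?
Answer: -294401877/1230820 ≈ -239.19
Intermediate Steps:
o = -1/410 (o = 1/(-410) = -1/410 ≈ -0.0024390)
P = 1/410 (P = -1*(-1/410) = 1/410 ≈ 0.0024390)
g = -1230820/97581 (g = (-1884 - 1118)/(1/410 + 238) = -3002/97581/410 = -3002*410/97581 = -1230820/97581 ≈ -12.613)
(2091 + 926)/(-229*0 + g) = (2091 + 926)/(-229*0 - 1230820/97581) = 3017/(0 - 1230820/97581) = 3017/(-1230820/97581) = 3017*(-97581/1230820) = -294401877/1230820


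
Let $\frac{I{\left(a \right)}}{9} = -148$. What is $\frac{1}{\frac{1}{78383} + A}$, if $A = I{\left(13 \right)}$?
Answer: $- \frac{78383}{104406155} \approx -0.00075075$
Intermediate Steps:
$I{\left(a \right)} = -1332$ ($I{\left(a \right)} = 9 \left(-148\right) = -1332$)
$A = -1332$
$\frac{1}{\frac{1}{78383} + A} = \frac{1}{\frac{1}{78383} - 1332} = \frac{1}{- \frac{104406155}{78383}} = - \frac{78383}{104406155}$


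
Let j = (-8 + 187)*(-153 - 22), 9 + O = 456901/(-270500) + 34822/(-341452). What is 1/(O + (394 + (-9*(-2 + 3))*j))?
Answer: 23090691500/6518691760087187 ≈ 3.5422e-6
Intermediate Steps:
O = -249173501313/23090691500 (O = -9 + (456901/(-270500) + 34822/(-341452)) = -9 + (456901*(-1/270500) + 34822*(-1/341452)) = -9 + (-456901/270500 - 17411/170726) = -9 - 41357277813/23090691500 = -249173501313/23090691500 ≈ -10.791)
j = -31325 (j = 179*(-175) = -31325)
1/(O + (394 + (-9*(-2 + 3))*j)) = 1/(-249173501313/23090691500 + (394 - 9*(-2 + 3)*(-31325))) = 1/(-249173501313/23090691500 + (394 - 9*1*(-31325))) = 1/(-249173501313/23090691500 + (394 - 9*(-31325))) = 1/(-249173501313/23090691500 + (394 + 281925)) = 1/(-249173501313/23090691500 + 282319) = 1/(6518691760087187/23090691500) = 23090691500/6518691760087187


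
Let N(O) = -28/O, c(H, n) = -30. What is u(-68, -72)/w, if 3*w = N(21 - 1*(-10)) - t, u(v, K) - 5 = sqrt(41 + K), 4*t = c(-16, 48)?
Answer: 930/409 + 186*I*sqrt(31)/409 ≈ 2.2738 + 2.532*I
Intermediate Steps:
t = -15/2 (t = (1/4)*(-30) = -15/2 ≈ -7.5000)
u(v, K) = 5 + sqrt(41 + K)
w = 409/186 (w = (-28/(21 - 1*(-10)) - 1*(-15/2))/3 = (-28/(21 + 10) + 15/2)/3 = (-28/31 + 15/2)/3 = (1/3)*(409/62) = 409/186 ≈ 2.1989)
u(-68, -72)/w = (5 + sqrt(41 - 72))/(409/186) = (5 + sqrt(-31))*(186/409) = (5 + I*sqrt(31))*(186/409) = 930/409 + 186*I*sqrt(31)/409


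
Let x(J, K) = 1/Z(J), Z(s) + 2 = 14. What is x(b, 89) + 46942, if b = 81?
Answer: 563305/12 ≈ 46942.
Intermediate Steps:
Z(s) = 12 (Z(s) = -2 + 14 = 12)
x(J, K) = 1/12
x(b, 89) + 46942 = 1/12 + 46942 = 563305/12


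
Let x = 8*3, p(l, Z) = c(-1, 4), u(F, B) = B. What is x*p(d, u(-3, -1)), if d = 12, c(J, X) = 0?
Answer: 0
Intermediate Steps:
p(l, Z) = 0
x = 24
x*p(d, u(-3, -1)) = 24*0 = 0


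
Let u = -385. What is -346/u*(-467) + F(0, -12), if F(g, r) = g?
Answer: -161582/385 ≈ -419.69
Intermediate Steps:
-346/u*(-467) + F(0, -12) = -346/(-385)*(-467) + 0 = -346*(-1/385)*(-467) + 0 = (346/385)*(-467) + 0 = -161582/385 + 0 = -161582/385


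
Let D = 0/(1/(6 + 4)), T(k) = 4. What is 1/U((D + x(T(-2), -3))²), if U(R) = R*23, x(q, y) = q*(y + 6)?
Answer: 1/3312 ≈ 0.00030193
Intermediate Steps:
x(q, y) = q*(6 + y)
D = 0 (D = 0/(1/10) = 0/(⅒) = 0*10 = 0)
U(R) = 23*R
1/U((D + x(T(-2), -3))²) = 1/(23*(0 + 4*(6 - 3))²) = 1/(23*(0 + 4*3)²) = 1/(23*(0 + 12)²) = 1/(23*12²) = 1/(23*144) = 1/3312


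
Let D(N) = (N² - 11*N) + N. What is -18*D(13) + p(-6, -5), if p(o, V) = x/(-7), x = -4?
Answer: -4910/7 ≈ -701.43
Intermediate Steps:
p(o, V) = 4/7 (p(o, V) = -4/(-7) = -4*(-⅐) = 4/7)
D(N) = N² - 10*N
-18*D(13) + p(-6, -5) = -234*(-10 + 13) + 4/7 = -234*3 + 4/7 = -18*39 + 4/7 = -702 + 4/7 = -4910/7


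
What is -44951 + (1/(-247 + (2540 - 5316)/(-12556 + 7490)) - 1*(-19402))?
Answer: -15949297920/624263 ≈ -25549.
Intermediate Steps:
-44951 + (1/(-247 + (2540 - 5316)/(-12556 + 7490)) - 1*(-19402)) = -44951 + (1/(-247 - 2776/(-5066)) + 19402) = -44951 + (1/(-247 - 2776*(-1/5066)) + 19402) = -44951 + (1/(-247 + 1388/2533) + 19402) = -44951 + (1/(-624263/2533) + 19402) = -44951 + (-2533/624263 + 19402) = -44951 + 12111948193/624263 = -15949297920/624263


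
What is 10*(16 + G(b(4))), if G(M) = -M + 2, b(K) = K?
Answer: 140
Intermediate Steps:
G(M) = 2 - M
10*(16 + G(b(4))) = 10*(16 + (2 - 1*4)) = 10*(16 + (2 - 4)) = 10*(16 - 2) = 10*14 = 140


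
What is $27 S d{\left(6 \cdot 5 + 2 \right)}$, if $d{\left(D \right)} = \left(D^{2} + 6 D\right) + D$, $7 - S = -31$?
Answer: $1280448$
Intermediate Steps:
$S = 38$ ($S = 7 - -31 = 7 + 31 = 38$)
$d{\left(D \right)} = D^{2} + 7 D$
$27 S d{\left(6 \cdot 5 + 2 \right)} = 27 \cdot 38 \left(6 \cdot 5 + 2\right) \left(7 + \left(6 \cdot 5 + 2\right)\right) = 1026 \left(30 + 2\right) \left(7 + \left(30 + 2\right)\right) = 1026 \cdot 32 \left(7 + 32\right) = 1026 \cdot 32 \cdot 39 = 1026 \cdot 1248 = 1280448$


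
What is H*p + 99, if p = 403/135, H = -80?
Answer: -3775/27 ≈ -139.81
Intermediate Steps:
p = 403/135 (p = 403*(1/135) = 403/135 ≈ 2.9852)
H*p + 99 = -80*403/135 + 99 = -6448/27 + 99 = -3775/27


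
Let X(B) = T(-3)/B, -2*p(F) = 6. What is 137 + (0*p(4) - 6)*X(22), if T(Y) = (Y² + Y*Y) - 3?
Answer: 1462/11 ≈ 132.91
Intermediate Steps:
p(F) = -3 (p(F) = -½*6 = -3)
T(Y) = -3 + 2*Y² (T(Y) = (Y² + Y²) - 3 = 2*Y² - 3 = -3 + 2*Y²)
X(B) = 15/B (X(B) = (-3 + 2*(-3)²)/B = (-3 + 2*9)/B = (-3 + 18)/B = 15/B)
137 + (0*p(4) - 6)*X(22) = 137 + (0*(-3) - 6)*(15/22) = 137 + (0 - 6)*(15*(1/22)) = 137 - 6*15/22 = 137 - 45/11 = 1462/11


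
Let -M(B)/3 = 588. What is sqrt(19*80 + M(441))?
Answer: 2*I*sqrt(61) ≈ 15.62*I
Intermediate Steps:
M(B) = -1764 (M(B) = -3*588 = -1764)
sqrt(19*80 + M(441)) = sqrt(19*80 - 1764) = sqrt(1520 - 1764) = sqrt(-244) = 2*I*sqrt(61)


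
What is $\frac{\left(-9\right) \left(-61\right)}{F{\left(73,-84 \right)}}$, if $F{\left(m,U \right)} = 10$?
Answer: $\frac{549}{10} \approx 54.9$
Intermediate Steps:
$\frac{\left(-9\right) \left(-61\right)}{F{\left(73,-84 \right)}} = \frac{\left(-9\right) \left(-61\right)}{10} = 549 \cdot \frac{1}{10} = \frac{549}{10}$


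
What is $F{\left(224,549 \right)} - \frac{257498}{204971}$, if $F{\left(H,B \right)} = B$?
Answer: $\frac{112271581}{204971} \approx 547.74$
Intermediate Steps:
$F{\left(224,549 \right)} - \frac{257498}{204971} = 549 - \frac{257498}{204971} = \frac{112271581}{204971}$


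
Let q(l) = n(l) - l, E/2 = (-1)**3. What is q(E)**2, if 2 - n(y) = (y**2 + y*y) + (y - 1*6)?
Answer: 16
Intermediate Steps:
n(y) = 8 - y - 2*y**2 (n(y) = 2 - ((y**2 + y*y) + (y - 1*6)) = 2 - ((y**2 + y**2) + (y - 6)) = 2 - (2*y**2 + (-6 + y)) = 2 - (-6 + y + 2*y**2) = 2 + (6 - y - 2*y**2) = 8 - y - 2*y**2)
E = -2 (E = 2*(-1)**3 = 2*(-1) = -2)
q(l) = 8 - 2*l - 2*l**2 (q(l) = (8 - l - 2*l**2) - l = 8 - 2*l - 2*l**2)
q(E)**2 = (8 - 2*(-2) - 2*(-2)**2)**2 = (8 + 4 - 2*4)**2 = (8 + 4 - 8)**2 = 4**2 = 16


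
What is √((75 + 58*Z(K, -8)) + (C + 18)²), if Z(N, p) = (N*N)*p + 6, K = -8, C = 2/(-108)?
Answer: I*√84417227/54 ≈ 170.15*I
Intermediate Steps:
C = -1/54 (C = 2*(-1/108) = -1/54 ≈ -0.018519)
Z(N, p) = 6 + p*N² (Z(N, p) = N²*p + 6 = p*N² + 6 = 6 + p*N²)
√((75 + 58*Z(K, -8)) + (C + 18)²) = √((75 + 58*(6 - 8*(-8)²)) + (-1/54 + 18)²) = √((75 + 58*(6 - 8*64)) + (971/54)²) = √((75 + 58*(6 - 512)) + 942841/2916) = √((75 + 58*(-506)) + 942841/2916) = √((75 - 29348) + 942841/2916) = √(-29273 + 942841/2916) = √(-84417227/2916) = I*√84417227/54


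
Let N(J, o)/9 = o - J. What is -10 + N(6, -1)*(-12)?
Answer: 746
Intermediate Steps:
N(J, o) = -9*J + 9*o (N(J, o) = 9*(o - J) = -9*J + 9*o)
-10 + N(6, -1)*(-12) = -10 + (-9*6 + 9*(-1))*(-12) = -10 + (-54 - 9)*(-12) = -10 - 63*(-12) = -10 + 756 = 746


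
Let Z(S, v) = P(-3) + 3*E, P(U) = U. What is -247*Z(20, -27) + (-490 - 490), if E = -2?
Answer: 1243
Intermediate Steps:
Z(S, v) = -9 (Z(S, v) = -3 + 3*(-2) = -3 - 6 = -9)
-247*Z(20, -27) + (-490 - 490) = -247*(-9) + (-490 - 490) = 2223 - 980 = 1243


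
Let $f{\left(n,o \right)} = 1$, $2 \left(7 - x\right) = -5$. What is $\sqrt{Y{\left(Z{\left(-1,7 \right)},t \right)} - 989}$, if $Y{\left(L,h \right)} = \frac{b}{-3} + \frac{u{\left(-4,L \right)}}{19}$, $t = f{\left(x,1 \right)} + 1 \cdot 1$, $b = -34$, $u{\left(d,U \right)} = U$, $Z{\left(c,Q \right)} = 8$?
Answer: $\frac{i \sqrt{3175071}}{57} \approx 31.261 i$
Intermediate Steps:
$x = \frac{19}{2}$ ($x = 7 - - \frac{5}{2} = 7 + \frac{5}{2} = \frac{19}{2} \approx 9.5$)
$t = 2$ ($t = 1 + 1 \cdot 1 = 1 + 1 = 2$)
$Y{\left(L,h \right)} = \frac{34}{3} + \frac{L}{19}$ ($Y{\left(L,h \right)} = - \frac{34}{-3} + \frac{L}{19} = \left(-34\right) \left(- \frac{1}{3}\right) + L \frac{1}{19} = \frac{34}{3} + \frac{L}{19}$)
$\sqrt{Y{\left(Z{\left(-1,7 \right)},t \right)} - 989} = \sqrt{\left(\frac{34}{3} + \frac{1}{19} \cdot 8\right) - 989} = \sqrt{\left(\frac{34}{3} + \frac{8}{19}\right) - 989} = \sqrt{\frac{670}{57} - 989} = \sqrt{- \frac{55703}{57}} = \frac{i \sqrt{3175071}}{57}$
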